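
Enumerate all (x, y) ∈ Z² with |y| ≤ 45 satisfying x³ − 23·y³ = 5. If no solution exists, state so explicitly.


The equation is x³ - 23y³ = 5. For fixed y, x³ = 23·y³ + 5, so a solution requires the RHS to be a perfect cube.
Strategy: iterate y from -45 to 45, compute RHS = 23·y³ + 5, and check whether it is a (positive or negative) perfect cube.
Check small values of y:
  y = 0: RHS = 5 is not a perfect cube.
  y = 1: RHS = 28 is not a perfect cube.
  y = -1: RHS = -18 is not a perfect cube.
  y = 2: RHS = 189 is not a perfect cube.
  y = -2: RHS = -179 is not a perfect cube.
  y = 3: RHS = 626 is not a perfect cube.
  y = -3: RHS = -616 is not a perfect cube.
Continuing the search up to |y| = 45 finds no solutions either.
No (x, y) in the scanned range satisfies the equation.

No integer solutions with |y| ≤ 45.


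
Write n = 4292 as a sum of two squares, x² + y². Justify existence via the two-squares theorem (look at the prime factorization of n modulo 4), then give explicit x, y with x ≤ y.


Step 1: Factor n = 4292 = 2^2 · 29 · 37.
Step 2: Check the mod-4 condition on each prime factor: 2 = 2 (special); 29 ≡ 1 (mod 4), exponent 1; 37 ≡ 1 (mod 4), exponent 1.
All primes ≡ 3 (mod 4) appear to even exponent (or don't appear), so by the two-squares theorem n IS expressible as a sum of two squares.
Step 3: Build a representation. Group n = k² · m with k = 2 and m = 29 · 37 = 1073 (a product of primes ≡ 1 (mod 4)); a representation of m scales to one of n via (k·x)² + (k·y)² = k²(x² + y²). Each prime p ≡ 1 (mod 4) is itself a sum of two squares; find a² by testing p − a² for a perfect square:
  29: 29 − 1² = 28, 29 − 2² = 25 = 5² ⇒ 29 = 2² + 5².
  37: 37 − 1² = 36 = 6² ⇒ 37 = 1² + 6².
  Combine using the Brahmagupta–Fibonacci identity (a² + b²)(c² + d²) = (ac − bd)² + (ad + bc)² = (ac + bd)² + (ad − bc)²:
  29 · 37 = 1073: from (2² + 5²)(1² + 6²), take (2·1 − 5·6, 2·6 + 5·1) = (2 − 30, 12 + 5) = (-28, 17); dropping signs (only squares matter) gives (28, 17); check 28² + 17² = 784 + 289 = 1073 ✓.
  Scale by k = 2: (2·28, 2·17) = (56, 34).
Step 4: Order so x ≤ y and verify: 34² + 56² = 1156 + 3136 = 4292 = n. ✓

n = 4292 = 34² + 56² (one valid representation with x ≤ y).


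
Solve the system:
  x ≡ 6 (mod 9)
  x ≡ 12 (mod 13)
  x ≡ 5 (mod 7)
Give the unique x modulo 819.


Moduli 9, 13, 7 are pairwise coprime; by CRT there is a unique solution modulo M = 9 · 13 · 7 = 819.
Solve pairwise, accumulating the modulus:
  Start with x ≡ 6 (mod 9).
  Combine with x ≡ 12 (mod 13): since gcd(9, 13) = 1, we get a unique residue mod 117.
    Write x = 6 + 9·t and substitute into x ≡ 12 (mod 13): 9·t ≡ 12 − 6 = 6 (mod 13).
    The inverse of 9 mod 13 is 3 (since 9·3 = 27 = 2·13 + 1), so t ≡ 3·6 = 18 ≡ 5 (mod 13).
    Then x = 6 + 9·5 = 51, valid modulo lcm(9, 13) = 117: x ≡ 51 (mod 117).
  Combine with x ≡ 5 (mod 7): since gcd(117, 7) = 1, we get a unique residue mod 819.
    Write x = 51 + 117·t and substitute into x ≡ 5 (mod 7): 117·t ≡ 5 − 51 = -46 (mod 7).
    Reduce coefficients mod 7: 5·t ≡ 3 (mod 7).
    The inverse of 5 mod 7 is 3 (since 5·3 = 15 = 2·7 + 1), so t ≡ 3·3 = 9 ≡ 2 (mod 7).
    Then x = 51 + 117·2 = 285, valid modulo lcm(117, 7) = 819: x ≡ 285 (mod 819).
Verify: 285 mod 9 = 6 ✓, 285 mod 13 = 12 ✓, 285 mod 7 = 5 ✓.

x ≡ 285 (mod 819).


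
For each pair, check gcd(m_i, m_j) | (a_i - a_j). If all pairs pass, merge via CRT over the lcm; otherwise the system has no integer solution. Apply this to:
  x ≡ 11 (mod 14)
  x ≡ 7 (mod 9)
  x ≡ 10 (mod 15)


Moduli 14, 9, 15 are not pairwise coprime, so CRT works modulo lcm(m_i) when all pairwise compatibility conditions hold.
Pairwise compatibility: gcd(m_i, m_j) must divide a_i - a_j for every pair.
Merge one congruence at a time:
  Start: x ≡ 11 (mod 14).
  Combine with x ≡ 7 (mod 9): gcd(14, 9) = 1; 7 - 11 = -4, which IS divisible by 1, so compatible.
    Write x = 11 + 14·t and substitute into x ≡ 7 (mod 9): 14·t ≡ 7 − 11 = -4 (mod 9).
    Reduce coefficients mod 9: 5·t ≡ 5 (mod 9).
    The inverse of 5 mod 9 is 2 (since 5·2 = 10 = 1·9 + 1), so t ≡ 2·5 = 10 ≡ 1 (mod 9).
    Then x = 11 + 14·1 = 25, valid modulo lcm(14, 9) = 126: x ≡ 25 (mod 126).
  Combine with x ≡ 10 (mod 15): gcd(126, 15) = 3; 10 - 25 = -15, which IS divisible by 3, so compatible.
    Write x = 25 + 126·t and substitute into x ≡ 10 (mod 15): 126·t ≡ 10 − 25 = -15 (mod 15).
    Divide the congruence (and modulus) by g = 3: 42·t ≡ -5 (mod 5).
    Reduce coefficients mod 5: 2·t ≡ 0 (mod 5).
    The inverse of 2 mod 5 is 3 (since 2·3 = 6 = 1·5 + 1), so t ≡ 3·0 = 0 ≡ 0 (mod 5).
    Then x = 25 + 126·0 = 25, valid modulo lcm(126, 15) = 630: x ≡ 25 (mod 630).
Verify: 25 mod 14 = 11, 25 mod 9 = 7, 25 mod 15 = 10.

x ≡ 25 (mod 630).


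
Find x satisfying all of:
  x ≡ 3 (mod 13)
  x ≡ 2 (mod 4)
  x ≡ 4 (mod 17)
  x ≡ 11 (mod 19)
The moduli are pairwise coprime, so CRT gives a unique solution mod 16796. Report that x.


Product of moduli M = 13 · 4 · 17 · 19 = 16796.
Merge one congruence at a time:
  Start: x ≡ 3 (mod 13).
  Combine with x ≡ 2 (mod 4); new modulus lcm = 52.
    Write x = 3 + 13·t and substitute into x ≡ 2 (mod 4): 13·t ≡ 2 − 3 = -1 (mod 4).
    Reduce coefficients mod 4: 1·t ≡ 3 (mod 4).
    So t ≡ 3 (mod 4).
    Then x = 3 + 13·3 = 42, valid modulo lcm(13, 4) = 52: x ≡ 42 (mod 52).
  Combine with x ≡ 4 (mod 17); new modulus lcm = 884.
    Write x = 42 + 52·t and substitute into x ≡ 4 (mod 17): 52·t ≡ 4 − 42 = -38 (mod 17).
    Reduce coefficients mod 17: 1·t ≡ 13 (mod 17).
    So t ≡ 13 (mod 17).
    Then x = 42 + 52·13 = 718, valid modulo lcm(52, 17) = 884: x ≡ 718 (mod 884).
  Combine with x ≡ 11 (mod 19); new modulus lcm = 16796.
    Write x = 718 + 884·t and substitute into x ≡ 11 (mod 19): 884·t ≡ 11 − 718 = -707 (mod 19).
    Reduce coefficients mod 19: 10·t ≡ 15 (mod 19).
    The inverse of 10 mod 19 is 2 (since 10·2 = 20 = 1·19 + 1), so t ≡ 2·15 = 30 ≡ 11 (mod 19).
    Then x = 718 + 884·11 = 10442, valid modulo lcm(884, 19) = 16796: x ≡ 10442 (mod 16796).
Verify against each original: 10442 mod 13 = 3, 10442 mod 4 = 2, 10442 mod 17 = 4, 10442 mod 19 = 11.

x ≡ 10442 (mod 16796).


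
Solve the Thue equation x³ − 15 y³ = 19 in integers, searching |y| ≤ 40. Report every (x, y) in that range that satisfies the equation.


The equation is x³ - 15y³ = 19. For fixed y, x³ = 15·y³ + 19, so a solution requires the RHS to be a perfect cube.
Strategy: iterate y from -40 to 40, compute RHS = 15·y³ + 19, and check whether it is a (positive or negative) perfect cube.
Check small values of y:
  y = 0: RHS = 19 is not a perfect cube.
  y = 1: RHS = 34 is not a perfect cube.
  y = -1: RHS = 4 is not a perfect cube.
  y = 2: RHS = 139 is not a perfect cube.
  y = -2: RHS = -101 is not a perfect cube.
  y = 3: RHS = 424 is not a perfect cube.
  y = -3: RHS = -386 is not a perfect cube.
Continuing the search up to |y| = 40 finds no solutions either.
No (x, y) in the scanned range satisfies the equation.

No integer solutions with |y| ≤ 40.


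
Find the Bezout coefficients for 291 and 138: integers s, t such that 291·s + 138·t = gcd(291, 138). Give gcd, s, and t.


Euclidean algorithm on (291, 138) — divide until remainder is 0:
  291 = 2 · 138 + 15
  138 = 9 · 15 + 3
  15 = 5 · 3 + 0
gcd(291, 138) = 3.
Track Bezout coefficients alongside the remainders: start with r₀ = 291 = a·1 + b·0 (s = 1, t = 0) and r₁ = 138 = a·0 + b·1 (s = 0, t = 1); each new remainder r_{k+1} = r_{k-1} − q_k·r_k inherits s_{k+1} = s_{k-1} − q_k·s_k, t_{k+1} = t_{k-1} − q_k·t_k, so r_k = a·s_k + b·t_k at every step:
  q = 2: r = 15, s = 1 − 2·0 = 1, t = 0 − 2·1 = -2  (check: 291·1 + 138·(-2) = 15)
  q = 9: r = 3, s = 0 − 9·1 = -9, t = 1 − 9·(-2) = 19  (check: 291·(-9) + 138·19 = 3)
The row with r = 3 (the gcd) gives the Bezout coefficients s = -9, t = 19.
Result: 291 · (-9) + 138 · (19) = 3.

gcd(291, 138) = 3; s = -9, t = 19 (check: 291·(-9) + 138·19 = 3).


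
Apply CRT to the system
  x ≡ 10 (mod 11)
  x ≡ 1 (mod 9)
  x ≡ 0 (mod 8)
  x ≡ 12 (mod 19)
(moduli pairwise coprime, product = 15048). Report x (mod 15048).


Product of moduli M = 11 · 9 · 8 · 19 = 15048.
Merge one congruence at a time:
  Start: x ≡ 10 (mod 11).
  Combine with x ≡ 1 (mod 9); new modulus lcm = 99.
    Write x = 10 + 11·t and substitute into x ≡ 1 (mod 9): 11·t ≡ 1 − 10 = -9 (mod 9).
    Reduce coefficients mod 9: 2·t ≡ 0 (mod 9).
    The inverse of 2 mod 9 is 5 (since 2·5 = 10 = 1·9 + 1), so t ≡ 5·0 = 0 ≡ 0 (mod 9).
    Then x = 10 + 11·0 = 10, valid modulo lcm(11, 9) = 99: x ≡ 10 (mod 99).
  Combine with x ≡ 0 (mod 8); new modulus lcm = 792.
    Write x = 10 + 99·t and substitute into x ≡ 0 (mod 8): 99·t ≡ 0 − 10 = -10 (mod 8).
    Reduce coefficients mod 8: 3·t ≡ 6 (mod 8).
    The inverse of 3 mod 8 is 3 (since 3·3 = 9 = 1·8 + 1), so t ≡ 3·6 = 18 ≡ 2 (mod 8).
    Then x = 10 + 99·2 = 208, valid modulo lcm(99, 8) = 792: x ≡ 208 (mod 792).
  Combine with x ≡ 12 (mod 19); new modulus lcm = 15048.
    Write x = 208 + 792·t and substitute into x ≡ 12 (mod 19): 792·t ≡ 12 − 208 = -196 (mod 19).
    Reduce coefficients mod 19: 13·t ≡ 13 (mod 19).
    The inverse of 13 mod 19 is 3 (since 13·3 = 39 = 2·19 + 1), so t ≡ 3·13 = 39 ≡ 1 (mod 19).
    Then x = 208 + 792·1 = 1000, valid modulo lcm(792, 19) = 15048: x ≡ 1000 (mod 15048).
Verify against each original: 1000 mod 11 = 10, 1000 mod 9 = 1, 1000 mod 8 = 0, 1000 mod 19 = 12.

x ≡ 1000 (mod 15048).


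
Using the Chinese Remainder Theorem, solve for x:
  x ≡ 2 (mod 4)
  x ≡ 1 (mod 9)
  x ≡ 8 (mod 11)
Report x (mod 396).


Moduli 4, 9, 11 are pairwise coprime; by CRT there is a unique solution modulo M = 4 · 9 · 11 = 396.
Solve pairwise, accumulating the modulus:
  Start with x ≡ 2 (mod 4).
  Combine with x ≡ 1 (mod 9): since gcd(4, 9) = 1, we get a unique residue mod 36.
    Write x = 2 + 4·t and substitute into x ≡ 1 (mod 9): 4·t ≡ 1 − 2 = -1 (mod 9).
    Reduce coefficients mod 9: 4·t ≡ 8 (mod 9).
    The inverse of 4 mod 9 is 7 (since 4·7 = 28 = 3·9 + 1), so t ≡ 7·8 = 56 ≡ 2 (mod 9).
    Then x = 2 + 4·2 = 10, valid modulo lcm(4, 9) = 36: x ≡ 10 (mod 36).
  Combine with x ≡ 8 (mod 11): since gcd(36, 11) = 1, we get a unique residue mod 396.
    Write x = 10 + 36·t and substitute into x ≡ 8 (mod 11): 36·t ≡ 8 − 10 = -2 (mod 11).
    Reduce coefficients mod 11: 3·t ≡ 9 (mod 11).
    The inverse of 3 mod 11 is 4 (since 3·4 = 12 = 1·11 + 1), so t ≡ 4·9 = 36 ≡ 3 (mod 11).
    Then x = 10 + 36·3 = 118, valid modulo lcm(36, 11) = 396: x ≡ 118 (mod 396).
Verify: 118 mod 4 = 2 ✓, 118 mod 9 = 1 ✓, 118 mod 11 = 8 ✓.

x ≡ 118 (mod 396).


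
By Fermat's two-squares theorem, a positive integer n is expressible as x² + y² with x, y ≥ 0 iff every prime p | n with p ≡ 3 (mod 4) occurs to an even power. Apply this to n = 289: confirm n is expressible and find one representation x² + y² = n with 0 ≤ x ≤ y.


Step 1: Factor n = 289 = 17^2.
Step 2: Check the mod-4 condition on each prime factor: 17 ≡ 1 (mod 4), exponent 2.
All primes ≡ 3 (mod 4) appear to even exponent (or don't appear), so by the two-squares theorem n IS expressible as a sum of two squares.
Step 3: Build a representation. Here n = 17 · 17 is a product of primes ≡ 1 (mod 4). Each prime p ≡ 1 (mod 4) is itself a sum of two squares; find a² by testing p − a² for a perfect square:
  17: 17 − 1² = 16 = 4² ⇒ 17 = 1² + 4².
  Combine using the Brahmagupta–Fibonacci identity (a² + b²)(c² + d²) = (ac − bd)² + (ad + bc)² = (ac + bd)² + (ad − bc)²:
  17 · 17 = 289: from (1² + 4²)(1² + 4²), take (1·1 − 4·4, 1·4 + 4·1) = (1 − 16, 4 + 4) = (-15, 8); dropping signs (only squares matter) gives (15, 8); check 15² + 8² = 225 + 64 = 289 ✓.
Step 4: Order so x ≤ y and verify: 8² + 15² = 64 + 225 = 289 = n. ✓

n = 289 = 8² + 15² (one valid representation with x ≤ y).


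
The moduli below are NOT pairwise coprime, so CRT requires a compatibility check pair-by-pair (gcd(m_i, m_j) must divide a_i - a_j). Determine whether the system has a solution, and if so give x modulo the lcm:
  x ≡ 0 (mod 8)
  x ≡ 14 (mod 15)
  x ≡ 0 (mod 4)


Moduli 8, 15, 4 are not pairwise coprime, so CRT works modulo lcm(m_i) when all pairwise compatibility conditions hold.
Pairwise compatibility: gcd(m_i, m_j) must divide a_i - a_j for every pair.
Merge one congruence at a time:
  Start: x ≡ 0 (mod 8).
  Combine with x ≡ 14 (mod 15): gcd(8, 15) = 1; 14 - 0 = 14, which IS divisible by 1, so compatible.
    Write x = 0 + 8·t and substitute into x ≡ 14 (mod 15): 8·t ≡ 14 − 0 = 14 (mod 15).
    The inverse of 8 mod 15 is 2 (since 8·2 = 16 = 1·15 + 1), so t ≡ 2·14 = 28 ≡ 13 (mod 15).
    Then x = 0 + 8·13 = 104, valid modulo lcm(8, 15) = 120: x ≡ 104 (mod 120).
  Combine with x ≡ 0 (mod 4): gcd(120, 4) = 4; 0 - 104 = -104, which IS divisible by 4, so compatible.
    Write x = 104 + 120·t and substitute into x ≡ 0 (mod 4): 120·t ≡ 0 − 104 = -104 (mod 4).
    Divide the congruence (and modulus) by g = 4: 30·t ≡ -26 (mod 1).
    Modulo 1 every t works; take t = 0.
    Then x = 104 + 120·0 = 104, valid modulo lcm(120, 4) = 120: x ≡ 104 (mod 120).
Verify: 104 mod 8 = 0, 104 mod 15 = 14, 104 mod 4 = 0.

x ≡ 104 (mod 120).


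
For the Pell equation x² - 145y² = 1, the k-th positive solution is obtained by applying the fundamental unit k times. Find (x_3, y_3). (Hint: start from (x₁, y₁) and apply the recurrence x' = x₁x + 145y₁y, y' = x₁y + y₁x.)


Step 1: Find the fundamental solution (x₁, y₁) of x² - 145y² = 1.
  Expand √145 as a continued fraction. a₀ = ⌊√145⌋ = 12; iterate m_{k+1} = d_k·a_k − m_k, d_{k+1} = (145 − m_{k+1}²)/d_k, a_{k+1} = ⌊(a₀ + m_{k+1})/d_{k+1}⌋ (starting m₀ = 0, d₀ = 1), with convergents p_k = a_k·p_{k-1} + p_{k-2}, q_k = a_k·q_{k-1} + q_{k-2} (p₋₁ = 1, q₋₁ = 0):
  k = 0: a₀ = 12; p₀/q₀ = 12/1; p₀² − 145·q₀² = 144 − 145 = -1.
  k = 1: m = 12, d = 1, a = ⌊(12 + 12)/1⌋ = 24; p/q = (24·12 + 1)/(24·1 + 0) = 289/24; p² − 145·q² = 83521 − 83520 = 1.
  The first convergent with p² − 145·q² = 1 gives the fundamental solution (x₁, y₁) = (289, 24).
Step 2: Apply the recurrence (x_{n+1}, y_{n+1}) = (x₁x_n + 145y₁y_n, x₁y_n + y₁x_n) repeatedly.
  From (x_1, y_1) = (289, 24): x_2 = 289·289 + 145·24·24 = 167041; y_2 = 289·24 + 24·289 = 13872.
  From (x_2, y_2) = (167041, 13872): x_3 = 289·167041 + 145·24·13872 = 96549409; y_3 = 289·13872 + 24·167041 = 8017992.
Step 3: Verify x_3² - 145·y_3² = 9321788378249281 - 9321788378249280 = 1 (should be 1). ✓

(x_1, y_1) = (289, 24); (x_3, y_3) = (96549409, 8017992).


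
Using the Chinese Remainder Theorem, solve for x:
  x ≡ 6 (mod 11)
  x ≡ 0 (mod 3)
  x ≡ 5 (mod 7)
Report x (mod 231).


Moduli 11, 3, 7 are pairwise coprime; by CRT there is a unique solution modulo M = 11 · 3 · 7 = 231.
Solve pairwise, accumulating the modulus:
  Start with x ≡ 6 (mod 11).
  Combine with x ≡ 0 (mod 3): since gcd(11, 3) = 1, we get a unique residue mod 33.
    Write x = 6 + 11·t and substitute into x ≡ 0 (mod 3): 11·t ≡ 0 − 6 = -6 (mod 3).
    Reduce coefficients mod 3: 2·t ≡ 0 (mod 3).
    The inverse of 2 mod 3 is 2 (since 2·2 = 4 = 1·3 + 1), so t ≡ 2·0 = 0 ≡ 0 (mod 3).
    Then x = 6 + 11·0 = 6, valid modulo lcm(11, 3) = 33: x ≡ 6 (mod 33).
  Combine with x ≡ 5 (mod 7): since gcd(33, 7) = 1, we get a unique residue mod 231.
    Write x = 6 + 33·t and substitute into x ≡ 5 (mod 7): 33·t ≡ 5 − 6 = -1 (mod 7).
    Reduce coefficients mod 7: 5·t ≡ 6 (mod 7).
    The inverse of 5 mod 7 is 3 (since 5·3 = 15 = 2·7 + 1), so t ≡ 3·6 = 18 ≡ 4 (mod 7).
    Then x = 6 + 33·4 = 138, valid modulo lcm(33, 7) = 231: x ≡ 138 (mod 231).
Verify: 138 mod 11 = 6 ✓, 138 mod 3 = 0 ✓, 138 mod 7 = 5 ✓.

x ≡ 138 (mod 231).


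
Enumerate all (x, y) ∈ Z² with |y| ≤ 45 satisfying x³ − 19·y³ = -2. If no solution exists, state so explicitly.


The equation is x³ - 19y³ = -2. For fixed y, x³ = 19·y³ − 2, so a solution requires the RHS to be a perfect cube.
Strategy: iterate y from -45 to 45, compute RHS = 19·y³ − 2, and check whether it is a (positive or negative) perfect cube.
Check small values of y:
  y = 0: RHS = -2 is not a perfect cube.
  y = 1: RHS = 17 is not a perfect cube.
  y = -1: RHS = -21 is not a perfect cube.
  y = 2: RHS = 150 is not a perfect cube.
  y = -2: RHS = -154 is not a perfect cube.
  y = 3: RHS = 511 is not a perfect cube.
  y = -3: RHS = -515 is not a perfect cube.
Continuing the search up to |y| = 45 finds no solutions either.
No (x, y) in the scanned range satisfies the equation.

No integer solutions with |y| ≤ 45.


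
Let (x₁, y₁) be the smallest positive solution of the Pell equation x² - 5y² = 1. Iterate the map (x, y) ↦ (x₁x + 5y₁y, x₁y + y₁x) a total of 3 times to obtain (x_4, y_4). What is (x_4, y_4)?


Step 1: Find the fundamental solution (x₁, y₁) of x² - 5y² = 1.
  Expand √5 as a continued fraction. a₀ = ⌊√5⌋ = 2; iterate m_{k+1} = d_k·a_k − m_k, d_{k+1} = (5 − m_{k+1}²)/d_k, a_{k+1} = ⌊(a₀ + m_{k+1})/d_{k+1}⌋ (starting m₀ = 0, d₀ = 1), with convergents p_k = a_k·p_{k-1} + p_{k-2}, q_k = a_k·q_{k-1} + q_{k-2} (p₋₁ = 1, q₋₁ = 0):
  k = 0: a₀ = 2; p₀/q₀ = 2/1; p₀² − 5·q₀² = 4 − 5 = -1.
  k = 1: m = 2, d = 1, a = ⌊(2 + 2)/1⌋ = 4; p/q = (4·2 + 1)/(4·1 + 0) = 9/4; p² − 5·q² = 81 − 80 = 1.
  The first convergent with p² − 5·q² = 1 gives the fundamental solution (x₁, y₁) = (9, 4).
Step 2: Apply the recurrence (x_{n+1}, y_{n+1}) = (x₁x_n + 5y₁y_n, x₁y_n + y₁x_n) repeatedly.
  From (x_1, y_1) = (9, 4): x_2 = 9·9 + 5·4·4 = 161; y_2 = 9·4 + 4·9 = 72.
  From (x_2, y_2) = (161, 72): x_3 = 9·161 + 5·4·72 = 2889; y_3 = 9·72 + 4·161 = 1292.
  From (x_3, y_3) = (2889, 1292): x_4 = 9·2889 + 5·4·1292 = 51841; y_4 = 9·1292 + 4·2889 = 23184.
Step 3: Verify x_4² - 5·y_4² = 2687489281 - 2687489280 = 1 (should be 1). ✓

(x_1, y_1) = (9, 4); (x_4, y_4) = (51841, 23184).


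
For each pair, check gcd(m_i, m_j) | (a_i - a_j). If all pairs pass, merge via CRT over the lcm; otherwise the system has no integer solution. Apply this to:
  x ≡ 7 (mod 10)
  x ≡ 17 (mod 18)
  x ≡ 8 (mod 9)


Moduli 10, 18, 9 are not pairwise coprime, so CRT works modulo lcm(m_i) when all pairwise compatibility conditions hold.
Pairwise compatibility: gcd(m_i, m_j) must divide a_i - a_j for every pair.
Merge one congruence at a time:
  Start: x ≡ 7 (mod 10).
  Combine with x ≡ 17 (mod 18): gcd(10, 18) = 2; 17 - 7 = 10, which IS divisible by 2, so compatible.
    Write x = 7 + 10·t and substitute into x ≡ 17 (mod 18): 10·t ≡ 17 − 7 = 10 (mod 18).
    Divide the congruence (and modulus) by g = 2: 5·t ≡ 5 (mod 9).
    The inverse of 5 mod 9 is 2 (since 5·2 = 10 = 1·9 + 1), so t ≡ 2·5 = 10 ≡ 1 (mod 9).
    Then x = 7 + 10·1 = 17, valid modulo lcm(10, 18) = 90: x ≡ 17 (mod 90).
  Combine with x ≡ 8 (mod 9): gcd(90, 9) = 9; 8 - 17 = -9, which IS divisible by 9, so compatible.
    Write x = 17 + 90·t and substitute into x ≡ 8 (mod 9): 90·t ≡ 8 − 17 = -9 (mod 9).
    Divide the congruence (and modulus) by g = 9: 10·t ≡ -1 (mod 1).
    Modulo 1 every t works; take t = 0.
    Then x = 17 + 90·0 = 17, valid modulo lcm(90, 9) = 90: x ≡ 17 (mod 90).
Verify: 17 mod 10 = 7, 17 mod 18 = 17, 17 mod 9 = 8.

x ≡ 17 (mod 90).


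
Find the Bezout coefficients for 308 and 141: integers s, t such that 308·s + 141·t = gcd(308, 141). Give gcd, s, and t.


Euclidean algorithm on (308, 141) — divide until remainder is 0:
  308 = 2 · 141 + 26
  141 = 5 · 26 + 11
  26 = 2 · 11 + 4
  11 = 2 · 4 + 3
  4 = 1 · 3 + 1
  3 = 3 · 1 + 0
gcd(308, 141) = 1.
Track Bezout coefficients alongside the remainders: start with r₀ = 308 = a·1 + b·0 (s = 1, t = 0) and r₁ = 141 = a·0 + b·1 (s = 0, t = 1); each new remainder r_{k+1} = r_{k-1} − q_k·r_k inherits s_{k+1} = s_{k-1} − q_k·s_k, t_{k+1} = t_{k-1} − q_k·t_k, so r_k = a·s_k + b·t_k at every step:
  q = 2: r = 26, s = 1 − 2·0 = 1, t = 0 − 2·1 = -2  (check: 308·1 + 141·(-2) = 26)
  q = 5: r = 11, s = 0 − 5·1 = -5, t = 1 − 5·(-2) = 11  (check: 308·(-5) + 141·11 = 11)
  q = 2: r = 4, s = 1 − 2·(-5) = 11, t = -2 − 2·11 = -24  (check: 308·11 + 141·(-24) = 4)
  q = 2: r = 3, s = -5 − 2·11 = -27, t = 11 − 2·(-24) = 59  (check: 308·(-27) + 141·59 = 3)
  q = 1: r = 1, s = 11 − 1·(-27) = 38, t = -24 − 1·59 = -83  (check: 308·38 + 141·(-83) = 1)
The row with r = 1 (the gcd) gives the Bezout coefficients s = 38, t = -83.
Result: 308 · (38) + 141 · (-83) = 1.

gcd(308, 141) = 1; s = 38, t = -83 (check: 308·38 + 141·(-83) = 1).


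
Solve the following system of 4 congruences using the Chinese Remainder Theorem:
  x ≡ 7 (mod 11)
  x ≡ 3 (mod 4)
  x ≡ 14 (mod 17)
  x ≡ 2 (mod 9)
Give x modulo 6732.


Product of moduli M = 11 · 4 · 17 · 9 = 6732.
Merge one congruence at a time:
  Start: x ≡ 7 (mod 11).
  Combine with x ≡ 3 (mod 4); new modulus lcm = 44.
    Write x = 7 + 11·t and substitute into x ≡ 3 (mod 4): 11·t ≡ 3 − 7 = -4 (mod 4).
    Reduce coefficients mod 4: 3·t ≡ 0 (mod 4).
    The inverse of 3 mod 4 is 3 (since 3·3 = 9 = 2·4 + 1), so t ≡ 3·0 = 0 ≡ 0 (mod 4).
    Then x = 7 + 11·0 = 7, valid modulo lcm(11, 4) = 44: x ≡ 7 (mod 44).
  Combine with x ≡ 14 (mod 17); new modulus lcm = 748.
    Write x = 7 + 44·t and substitute into x ≡ 14 (mod 17): 44·t ≡ 14 − 7 = 7 (mod 17).
    Reduce coefficients mod 17: 10·t ≡ 7 (mod 17).
    The inverse of 10 mod 17 is 12 (since 10·12 = 120 = 7·17 + 1), so t ≡ 12·7 = 84 ≡ 16 (mod 17).
    Then x = 7 + 44·16 = 711, valid modulo lcm(44, 17) = 748: x ≡ 711 (mod 748).
  Combine with x ≡ 2 (mod 9); new modulus lcm = 6732.
    Write x = 711 + 748·t and substitute into x ≡ 2 (mod 9): 748·t ≡ 2 − 711 = -709 (mod 9).
    Reduce coefficients mod 9: 1·t ≡ 2 (mod 9).
    So t ≡ 2 (mod 9).
    Then x = 711 + 748·2 = 2207, valid modulo lcm(748, 9) = 6732: x ≡ 2207 (mod 6732).
Verify against each original: 2207 mod 11 = 7, 2207 mod 4 = 3, 2207 mod 17 = 14, 2207 mod 9 = 2.

x ≡ 2207 (mod 6732).


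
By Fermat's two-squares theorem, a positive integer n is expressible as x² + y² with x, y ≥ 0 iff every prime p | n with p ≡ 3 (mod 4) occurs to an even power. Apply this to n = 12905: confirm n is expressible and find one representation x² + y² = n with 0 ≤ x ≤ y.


Step 1: Factor n = 12905 = 5 · 29 · 89.
Step 2: Check the mod-4 condition on each prime factor: 5 ≡ 1 (mod 4), exponent 1; 29 ≡ 1 (mod 4), exponent 1; 89 ≡ 1 (mod 4), exponent 1.
All primes ≡ 3 (mod 4) appear to even exponent (or don't appear), so by the two-squares theorem n IS expressible as a sum of two squares.
Step 3: Build a representation. Here n = 5 · 29 · 89 is a product of primes ≡ 1 (mod 4). Each prime p ≡ 1 (mod 4) is itself a sum of two squares; find a² by testing p − a² for a perfect square:
  5: 5 − 1² = 4 = 2² ⇒ 5 = 1² + 2².
  29: 29 − 1² = 28, 29 − 2² = 25 = 5² ⇒ 29 = 2² + 5².
  89: 89 − 1² = 88, 89 − 2² = 85, 89 − 3² = 80, 89 − 4² = 73, 89 − 5² = 64 = 8² ⇒ 89 = 5² + 8².
  Combine using the Brahmagupta–Fibonacci identity (a² + b²)(c² + d²) = (ac − bd)² + (ad + bc)² = (ac + bd)² + (ad − bc)²:
  5 · 29 = 145: from (1² + 2²)(2² + 5²), take (1·2 − 2·5, 1·5 + 2·2) = (2 − 10, 5 + 4) = (-8, 9); dropping signs (only squares matter) gives (8, 9); check 8² + 9² = 64 + 81 = 145 ✓.
  145 · 89 = 12905: from (8² + 9²)(5² + 8²), take (8·5 − 9·8, 8·8 + 9·5) = (40 − 72, 64 + 45) = (-32, 109); dropping signs (only squares matter) gives (32, 109); check 32² + 109² = 1024 + 11881 = 12905 ✓.
Step 4: Order so x ≤ y and verify: 32² + 109² = 1024 + 11881 = 12905 = n. ✓

n = 12905 = 32² + 109² (one valid representation with x ≤ y).


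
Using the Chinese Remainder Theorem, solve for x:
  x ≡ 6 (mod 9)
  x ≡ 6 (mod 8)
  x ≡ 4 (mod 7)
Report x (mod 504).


Moduli 9, 8, 7 are pairwise coprime; by CRT there is a unique solution modulo M = 9 · 8 · 7 = 504.
Solve pairwise, accumulating the modulus:
  Start with x ≡ 6 (mod 9).
  Combine with x ≡ 6 (mod 8): since gcd(9, 8) = 1, we get a unique residue mod 72.
    Write x = 6 + 9·t and substitute into x ≡ 6 (mod 8): 9·t ≡ 6 − 6 = 0 (mod 8).
    Reduce coefficients mod 8: 1·t ≡ 0 (mod 8).
    So t ≡ 0 (mod 8).
    Then x = 6 + 9·0 = 6, valid modulo lcm(9, 8) = 72: x ≡ 6 (mod 72).
  Combine with x ≡ 4 (mod 7): since gcd(72, 7) = 1, we get a unique residue mod 504.
    Write x = 6 + 72·t and substitute into x ≡ 4 (mod 7): 72·t ≡ 4 − 6 = -2 (mod 7).
    Reduce coefficients mod 7: 2·t ≡ 5 (mod 7).
    The inverse of 2 mod 7 is 4 (since 2·4 = 8 = 1·7 + 1), so t ≡ 4·5 = 20 ≡ 6 (mod 7).
    Then x = 6 + 72·6 = 438, valid modulo lcm(72, 7) = 504: x ≡ 438 (mod 504).
Verify: 438 mod 9 = 6 ✓, 438 mod 8 = 6 ✓, 438 mod 7 = 4 ✓.

x ≡ 438 (mod 504).


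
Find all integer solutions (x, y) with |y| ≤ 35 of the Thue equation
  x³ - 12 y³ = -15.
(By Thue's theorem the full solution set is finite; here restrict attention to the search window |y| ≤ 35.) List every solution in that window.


The equation is x³ - 12y³ = -15. For fixed y, x³ = 12·y³ − 15, so a solution requires the RHS to be a perfect cube.
Strategy: iterate y from -35 to 35, compute RHS = 12·y³ − 15, and check whether it is a (positive or negative) perfect cube.
Check small values of y:
  y = 0: RHS = -15 is not a perfect cube.
  y = 1: RHS = -3 is not a perfect cube.
  y = -1: RHS = -27 = (-3)³ ⇒ x = -3 works.
  y = 2: RHS = 81 is not a perfect cube.
  y = -2: RHS = -111 is not a perfect cube.
  y = 3: RHS = 309 is not a perfect cube.
  y = -3: RHS = -339 is not a perfect cube.
Continuing the search up to |y| = 35 finds no further solutions beyond those listed.
Collected solutions: (-3, -1).

Solutions (with |y| ≤ 35): (-3, -1).


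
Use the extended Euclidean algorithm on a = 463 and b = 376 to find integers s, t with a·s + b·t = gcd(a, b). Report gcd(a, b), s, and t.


Euclidean algorithm on (463, 376) — divide until remainder is 0:
  463 = 1 · 376 + 87
  376 = 4 · 87 + 28
  87 = 3 · 28 + 3
  28 = 9 · 3 + 1
  3 = 3 · 1 + 0
gcd(463, 376) = 1.
Track Bezout coefficients alongside the remainders: start with r₀ = 463 = a·1 + b·0 (s = 1, t = 0) and r₁ = 376 = a·0 + b·1 (s = 0, t = 1); each new remainder r_{k+1} = r_{k-1} − q_k·r_k inherits s_{k+1} = s_{k-1} − q_k·s_k, t_{k+1} = t_{k-1} − q_k·t_k, so r_k = a·s_k + b·t_k at every step:
  q = 1: r = 87, s = 1 − 1·0 = 1, t = 0 − 1·1 = -1  (check: 463·1 + 376·(-1) = 87)
  q = 4: r = 28, s = 0 − 4·1 = -4, t = 1 − 4·(-1) = 5  (check: 463·(-4) + 376·5 = 28)
  q = 3: r = 3, s = 1 − 3·(-4) = 13, t = -1 − 3·5 = -16  (check: 463·13 + 376·(-16) = 3)
  q = 9: r = 1, s = -4 − 9·13 = -121, t = 5 − 9·(-16) = 149  (check: 463·(-121) + 376·149 = 1)
The row with r = 1 (the gcd) gives the Bezout coefficients s = -121, t = 149.
Result: 463 · (-121) + 376 · (149) = 1.

gcd(463, 376) = 1; s = -121, t = 149 (check: 463·(-121) + 376·149 = 1).


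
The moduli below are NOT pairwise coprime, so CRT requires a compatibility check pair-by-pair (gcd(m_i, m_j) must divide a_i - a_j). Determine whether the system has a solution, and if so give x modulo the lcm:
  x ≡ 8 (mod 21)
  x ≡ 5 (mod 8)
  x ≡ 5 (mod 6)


Moduli 21, 8, 6 are not pairwise coprime, so CRT works modulo lcm(m_i) when all pairwise compatibility conditions hold.
Pairwise compatibility: gcd(m_i, m_j) must divide a_i - a_j for every pair.
Merge one congruence at a time:
  Start: x ≡ 8 (mod 21).
  Combine with x ≡ 5 (mod 8): gcd(21, 8) = 1; 5 - 8 = -3, which IS divisible by 1, so compatible.
    Write x = 8 + 21·t and substitute into x ≡ 5 (mod 8): 21·t ≡ 5 − 8 = -3 (mod 8).
    Reduce coefficients mod 8: 5·t ≡ 5 (mod 8).
    The inverse of 5 mod 8 is 5 (since 5·5 = 25 = 3·8 + 1), so t ≡ 5·5 = 25 ≡ 1 (mod 8).
    Then x = 8 + 21·1 = 29, valid modulo lcm(21, 8) = 168: x ≡ 29 (mod 168).
  Combine with x ≡ 5 (mod 6): gcd(168, 6) = 6; 5 - 29 = -24, which IS divisible by 6, so compatible.
    Write x = 29 + 168·t and substitute into x ≡ 5 (mod 6): 168·t ≡ 5 − 29 = -24 (mod 6).
    Divide the congruence (and modulus) by g = 6: 28·t ≡ -4 (mod 1).
    Modulo 1 every t works; take t = 0.
    Then x = 29 + 168·0 = 29, valid modulo lcm(168, 6) = 168: x ≡ 29 (mod 168).
Verify: 29 mod 21 = 8, 29 mod 8 = 5, 29 mod 6 = 5.

x ≡ 29 (mod 168).


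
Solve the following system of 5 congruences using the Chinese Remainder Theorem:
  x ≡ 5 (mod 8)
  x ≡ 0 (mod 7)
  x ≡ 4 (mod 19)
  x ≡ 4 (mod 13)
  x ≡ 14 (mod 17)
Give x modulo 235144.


Product of moduli M = 8 · 7 · 19 · 13 · 17 = 235144.
Merge one congruence at a time:
  Start: x ≡ 5 (mod 8).
  Combine with x ≡ 0 (mod 7); new modulus lcm = 56.
    Write x = 5 + 8·t and substitute into x ≡ 0 (mod 7): 8·t ≡ 0 − 5 = -5 (mod 7).
    Reduce coefficients mod 7: 1·t ≡ 2 (mod 7).
    So t ≡ 2 (mod 7).
    Then x = 5 + 8·2 = 21, valid modulo lcm(8, 7) = 56: x ≡ 21 (mod 56).
  Combine with x ≡ 4 (mod 19); new modulus lcm = 1064.
    Write x = 21 + 56·t and substitute into x ≡ 4 (mod 19): 56·t ≡ 4 − 21 = -17 (mod 19).
    Reduce coefficients mod 19: 18·t ≡ 2 (mod 19).
    The inverse of 18 mod 19 is 18 (since 18·18 = 324 = 17·19 + 1), so t ≡ 18·2 = 36 ≡ 17 (mod 19).
    Then x = 21 + 56·17 = 973, valid modulo lcm(56, 19) = 1064: x ≡ 973 (mod 1064).
  Combine with x ≡ 4 (mod 13); new modulus lcm = 13832.
    Write x = 973 + 1064·t and substitute into x ≡ 4 (mod 13): 1064·t ≡ 4 − 973 = -969 (mod 13).
    Reduce coefficients mod 13: 11·t ≡ 6 (mod 13).
    The inverse of 11 mod 13 is 6 (since 11·6 = 66 = 5·13 + 1), so t ≡ 6·6 = 36 ≡ 10 (mod 13).
    Then x = 973 + 1064·10 = 11613, valid modulo lcm(1064, 13) = 13832: x ≡ 11613 (mod 13832).
  Combine with x ≡ 14 (mod 17); new modulus lcm = 235144.
    Write x = 11613 + 13832·t and substitute into x ≡ 14 (mod 17): 13832·t ≡ 14 − 11613 = -11599 (mod 17).
    Reduce coefficients mod 17: 11·t ≡ 12 (mod 17).
    The inverse of 11 mod 17 is 14 (since 11·14 = 154 = 9·17 + 1), so t ≡ 14·12 = 168 ≡ 15 (mod 17).
    Then x = 11613 + 13832·15 = 219093, valid modulo lcm(13832, 17) = 235144: x ≡ 219093 (mod 235144).
Verify against each original: 219093 mod 8 = 5, 219093 mod 7 = 0, 219093 mod 19 = 4, 219093 mod 13 = 4, 219093 mod 17 = 14.

x ≡ 219093 (mod 235144).


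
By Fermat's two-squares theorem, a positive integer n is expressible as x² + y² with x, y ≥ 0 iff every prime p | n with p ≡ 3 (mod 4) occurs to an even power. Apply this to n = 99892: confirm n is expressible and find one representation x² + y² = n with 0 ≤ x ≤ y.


Step 1: Factor n = 99892 = 2^2 · 13 · 17 · 113.
Step 2: Check the mod-4 condition on each prime factor: 2 = 2 (special); 13 ≡ 1 (mod 4), exponent 1; 17 ≡ 1 (mod 4), exponent 1; 113 ≡ 1 (mod 4), exponent 1.
All primes ≡ 3 (mod 4) appear to even exponent (or don't appear), so by the two-squares theorem n IS expressible as a sum of two squares.
Step 3: Build a representation. Group n = k² · m with k = 2 and m = 13 · 17 · 113 = 24973 (a product of primes ≡ 1 (mod 4)); a representation of m scales to one of n via (k·x)² + (k·y)² = k²(x² + y²). Each prime p ≡ 1 (mod 4) is itself a sum of two squares; find a² by testing p − a² for a perfect square:
  13: 13 − 1² = 12, 13 − 2² = 9 = 3² ⇒ 13 = 2² + 3².
  17: 17 − 1² = 16 = 4² ⇒ 17 = 1² + 4².
  113: 113 − 1² = 112, 113 − 2² = 109, 113 − 3² = 104, 113 − 4² = 97, 113 − 5² = 88, 113 − 6² = 77, 113 − 7² = 64 = 8² ⇒ 113 = 7² + 8².
  Combine using the Brahmagupta–Fibonacci identity (a² + b²)(c² + d²) = (ac − bd)² + (ad + bc)² = (ac + bd)² + (ad − bc)²:
  13 · 17 = 221: from (2² + 3²)(1² + 4²), take (2·1 − 3·4, 2·4 + 3·1) = (2 − 12, 8 + 3) = (-10, 11); dropping signs (only squares matter) gives (10, 11); check 10² + 11² = 100 + 121 = 221 ✓.
  221 · 113 = 24973: from (10² + 11²)(7² + 8²), take (10·7 − 11·8, 10·8 + 11·7) = (70 − 88, 80 + 77) = (-18, 157); dropping signs (only squares matter) gives (18, 157); check 18² + 157² = 324 + 24649 = 24973 ✓.
  Scale by k = 2: (2·18, 2·157) = (36, 314).
Step 4: Order so x ≤ y and verify: 36² + 314² = 1296 + 98596 = 99892 = n. ✓

n = 99892 = 36² + 314² (one valid representation with x ≤ y).


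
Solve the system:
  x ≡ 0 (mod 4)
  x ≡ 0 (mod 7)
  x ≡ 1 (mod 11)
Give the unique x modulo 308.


Moduli 4, 7, 11 are pairwise coprime; by CRT there is a unique solution modulo M = 4 · 7 · 11 = 308.
Solve pairwise, accumulating the modulus:
  Start with x ≡ 0 (mod 4).
  Combine with x ≡ 0 (mod 7): since gcd(4, 7) = 1, we get a unique residue mod 28.
    Write x = 0 + 4·t and substitute into x ≡ 0 (mod 7): 4·t ≡ 0 − 0 = 0 (mod 7).
    The inverse of 4 mod 7 is 2 (since 4·2 = 8 = 1·7 + 1), so t ≡ 2·0 = 0 ≡ 0 (mod 7).
    Then x = 0 + 4·0 = 0, valid modulo lcm(4, 7) = 28: x ≡ 0 (mod 28).
  Combine with x ≡ 1 (mod 11): since gcd(28, 11) = 1, we get a unique residue mod 308.
    Write x = 0 + 28·t and substitute into x ≡ 1 (mod 11): 28·t ≡ 1 − 0 = 1 (mod 11).
    Reduce coefficients mod 11: 6·t ≡ 1 (mod 11).
    The inverse of 6 mod 11 is 2 (since 6·2 = 12 = 1·11 + 1), so t ≡ 2·1 = 2 ≡ 2 (mod 11).
    Then x = 0 + 28·2 = 56, valid modulo lcm(28, 11) = 308: x ≡ 56 (mod 308).
Verify: 56 mod 4 = 0 ✓, 56 mod 7 = 0 ✓, 56 mod 11 = 1 ✓.

x ≡ 56 (mod 308).


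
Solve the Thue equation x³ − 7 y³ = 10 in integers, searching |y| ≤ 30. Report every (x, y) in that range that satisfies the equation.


The equation is x³ - 7y³ = 10. For fixed y, x³ = 7·y³ + 10, so a solution requires the RHS to be a perfect cube.
Strategy: iterate y from -30 to 30, compute RHS = 7·y³ + 10, and check whether it is a (positive or negative) perfect cube.
Check small values of y:
  y = 0: RHS = 10 is not a perfect cube.
  y = 1: RHS = 17 is not a perfect cube.
  y = -1: RHS = 3 is not a perfect cube.
  y = 2: RHS = 66 is not a perfect cube.
  y = -2: RHS = -46 is not a perfect cube.
  y = 3: RHS = 199 is not a perfect cube.
  y = -3: RHS = -179 is not a perfect cube.
Continuing the search up to |y| = 30 finds no solutions either.
No (x, y) in the scanned range satisfies the equation.

No integer solutions with |y| ≤ 30.


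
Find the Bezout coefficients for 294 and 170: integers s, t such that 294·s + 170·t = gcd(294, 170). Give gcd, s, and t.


Euclidean algorithm on (294, 170) — divide until remainder is 0:
  294 = 1 · 170 + 124
  170 = 1 · 124 + 46
  124 = 2 · 46 + 32
  46 = 1 · 32 + 14
  32 = 2 · 14 + 4
  14 = 3 · 4 + 2
  4 = 2 · 2 + 0
gcd(294, 170) = 2.
Track Bezout coefficients alongside the remainders: start with r₀ = 294 = a·1 + b·0 (s = 1, t = 0) and r₁ = 170 = a·0 + b·1 (s = 0, t = 1); each new remainder r_{k+1} = r_{k-1} − q_k·r_k inherits s_{k+1} = s_{k-1} − q_k·s_k, t_{k+1} = t_{k-1} − q_k·t_k, so r_k = a·s_k + b·t_k at every step:
  q = 1: r = 124, s = 1 − 1·0 = 1, t = 0 − 1·1 = -1  (check: 294·1 + 170·(-1) = 124)
  q = 1: r = 46, s = 0 − 1·1 = -1, t = 1 − 1·(-1) = 2  (check: 294·(-1) + 170·2 = 46)
  q = 2: r = 32, s = 1 − 2·(-1) = 3, t = -1 − 2·2 = -5  (check: 294·3 + 170·(-5) = 32)
  q = 1: r = 14, s = -1 − 1·3 = -4, t = 2 − 1·(-5) = 7  (check: 294·(-4) + 170·7 = 14)
  q = 2: r = 4, s = 3 − 2·(-4) = 11, t = -5 − 2·7 = -19  (check: 294·11 + 170·(-19) = 4)
  q = 3: r = 2, s = -4 − 3·11 = -37, t = 7 − 3·(-19) = 64  (check: 294·(-37) + 170·64 = 2)
The row with r = 2 (the gcd) gives the Bezout coefficients s = -37, t = 64.
Result: 294 · (-37) + 170 · (64) = 2.

gcd(294, 170) = 2; s = -37, t = 64 (check: 294·(-37) + 170·64 = 2).


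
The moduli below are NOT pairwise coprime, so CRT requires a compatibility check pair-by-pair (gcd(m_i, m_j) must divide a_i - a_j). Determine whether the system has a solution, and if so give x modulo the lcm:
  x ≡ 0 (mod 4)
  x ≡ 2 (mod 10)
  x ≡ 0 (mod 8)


Moduli 4, 10, 8 are not pairwise coprime, so CRT works modulo lcm(m_i) when all pairwise compatibility conditions hold.
Pairwise compatibility: gcd(m_i, m_j) must divide a_i - a_j for every pair.
Merge one congruence at a time:
  Start: x ≡ 0 (mod 4).
  Combine with x ≡ 2 (mod 10): gcd(4, 10) = 2; 2 - 0 = 2, which IS divisible by 2, so compatible.
    Write x = 0 + 4·t and substitute into x ≡ 2 (mod 10): 4·t ≡ 2 − 0 = 2 (mod 10).
    Divide the congruence (and modulus) by g = 2: 2·t ≡ 1 (mod 5).
    The inverse of 2 mod 5 is 3 (since 2·3 = 6 = 1·5 + 1), so t ≡ 3·1 = 3 ≡ 3 (mod 5).
    Then x = 0 + 4·3 = 12, valid modulo lcm(4, 10) = 20: x ≡ 12 (mod 20).
  Combine with x ≡ 0 (mod 8): gcd(20, 8) = 4; 0 - 12 = -12, which IS divisible by 4, so compatible.
    Write x = 12 + 20·t and substitute into x ≡ 0 (mod 8): 20·t ≡ 0 − 12 = -12 (mod 8).
    Divide the congruence (and modulus) by g = 4: 5·t ≡ -3 (mod 2).
    Reduce coefficients mod 2: 1·t ≡ 1 (mod 2).
    So t ≡ 1 (mod 2).
    Then x = 12 + 20·1 = 32, valid modulo lcm(20, 8) = 40: x ≡ 32 (mod 40).
Verify: 32 mod 4 = 0, 32 mod 10 = 2, 32 mod 8 = 0.

x ≡ 32 (mod 40).


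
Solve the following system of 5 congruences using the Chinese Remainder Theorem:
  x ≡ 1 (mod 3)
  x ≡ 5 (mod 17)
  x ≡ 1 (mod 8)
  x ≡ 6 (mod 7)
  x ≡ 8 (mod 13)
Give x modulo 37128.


Product of moduli M = 3 · 17 · 8 · 7 · 13 = 37128.
Merge one congruence at a time:
  Start: x ≡ 1 (mod 3).
  Combine with x ≡ 5 (mod 17); new modulus lcm = 51.
    Write x = 1 + 3·t and substitute into x ≡ 5 (mod 17): 3·t ≡ 5 − 1 = 4 (mod 17).
    The inverse of 3 mod 17 is 6 (since 3·6 = 18 = 1·17 + 1), so t ≡ 6·4 = 24 ≡ 7 (mod 17).
    Then x = 1 + 3·7 = 22, valid modulo lcm(3, 17) = 51: x ≡ 22 (mod 51).
  Combine with x ≡ 1 (mod 8); new modulus lcm = 408.
    Write x = 22 + 51·t and substitute into x ≡ 1 (mod 8): 51·t ≡ 1 − 22 = -21 (mod 8).
    Reduce coefficients mod 8: 3·t ≡ 3 (mod 8).
    The inverse of 3 mod 8 is 3 (since 3·3 = 9 = 1·8 + 1), so t ≡ 3·3 = 9 ≡ 1 (mod 8).
    Then x = 22 + 51·1 = 73, valid modulo lcm(51, 8) = 408: x ≡ 73 (mod 408).
  Combine with x ≡ 6 (mod 7); new modulus lcm = 2856.
    Write x = 73 + 408·t and substitute into x ≡ 6 (mod 7): 408·t ≡ 6 − 73 = -67 (mod 7).
    Reduce coefficients mod 7: 2·t ≡ 3 (mod 7).
    The inverse of 2 mod 7 is 4 (since 2·4 = 8 = 1·7 + 1), so t ≡ 4·3 = 12 ≡ 5 (mod 7).
    Then x = 73 + 408·5 = 2113, valid modulo lcm(408, 7) = 2856: x ≡ 2113 (mod 2856).
  Combine with x ≡ 8 (mod 13); new modulus lcm = 37128.
    Write x = 2113 + 2856·t and substitute into x ≡ 8 (mod 13): 2856·t ≡ 8 − 2113 = -2105 (mod 13).
    Reduce coefficients mod 13: 9·t ≡ 1 (mod 13).
    The inverse of 9 mod 13 is 3 (since 9·3 = 27 = 2·13 + 1), so t ≡ 3·1 = 3 ≡ 3 (mod 13).
    Then x = 2113 + 2856·3 = 10681, valid modulo lcm(2856, 13) = 37128: x ≡ 10681 (mod 37128).
Verify against each original: 10681 mod 3 = 1, 10681 mod 17 = 5, 10681 mod 8 = 1, 10681 mod 7 = 6, 10681 mod 13 = 8.

x ≡ 10681 (mod 37128).


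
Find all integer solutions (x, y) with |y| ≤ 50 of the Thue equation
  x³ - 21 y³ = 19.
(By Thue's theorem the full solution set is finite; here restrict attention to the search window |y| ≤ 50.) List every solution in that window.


The equation is x³ - 21y³ = 19. For fixed y, x³ = 21·y³ + 19, so a solution requires the RHS to be a perfect cube.
Strategy: iterate y from -50 to 50, compute RHS = 21·y³ + 19, and check whether it is a (positive or negative) perfect cube.
Check small values of y:
  y = 0: RHS = 19 is not a perfect cube.
  y = 1: RHS = 40 is not a perfect cube.
  y = -1: RHS = -2 is not a perfect cube.
  y = 2: RHS = 187 is not a perfect cube.
  y = -2: RHS = -149 is not a perfect cube.
  y = 3: RHS = 586 is not a perfect cube.
  y = -3: RHS = -548 is not a perfect cube.
Continuing the search up to |y| = 50 finds no solutions either.
No (x, y) in the scanned range satisfies the equation.

No integer solutions with |y| ≤ 50.
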